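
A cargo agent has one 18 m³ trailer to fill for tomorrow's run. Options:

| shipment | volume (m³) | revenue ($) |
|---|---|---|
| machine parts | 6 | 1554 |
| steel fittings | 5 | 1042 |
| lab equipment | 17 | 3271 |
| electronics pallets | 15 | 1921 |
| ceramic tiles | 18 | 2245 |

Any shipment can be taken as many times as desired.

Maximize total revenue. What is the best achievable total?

4662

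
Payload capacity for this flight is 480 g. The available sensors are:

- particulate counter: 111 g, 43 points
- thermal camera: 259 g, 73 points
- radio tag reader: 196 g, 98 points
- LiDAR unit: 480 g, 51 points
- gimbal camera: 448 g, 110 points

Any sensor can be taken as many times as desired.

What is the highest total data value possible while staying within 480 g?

The ratio ordering already packs tightly: 2×radio tag reader, 392 g, 196.
The spare 88 g is too small for any remaining sensor, and no exchange beats 196.

196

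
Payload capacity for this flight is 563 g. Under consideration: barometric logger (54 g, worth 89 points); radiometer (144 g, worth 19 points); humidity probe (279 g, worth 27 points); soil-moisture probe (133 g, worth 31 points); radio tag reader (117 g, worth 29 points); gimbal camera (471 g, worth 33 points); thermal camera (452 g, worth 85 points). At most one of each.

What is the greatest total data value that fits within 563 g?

174

The ratio heuristic lands on barometric logger + radiometer + soil-moisture probe + radio tag reader (168) but leaves 115 g idle.
Replace radiometer and soil-moisture probe and radio tag reader with thermal camera: the trade gains 6 net, giving 174 at 506 g.
The closest alternative, barometric logger + radiometer + soil-moisture probe + radio tag reader, reaches only 168.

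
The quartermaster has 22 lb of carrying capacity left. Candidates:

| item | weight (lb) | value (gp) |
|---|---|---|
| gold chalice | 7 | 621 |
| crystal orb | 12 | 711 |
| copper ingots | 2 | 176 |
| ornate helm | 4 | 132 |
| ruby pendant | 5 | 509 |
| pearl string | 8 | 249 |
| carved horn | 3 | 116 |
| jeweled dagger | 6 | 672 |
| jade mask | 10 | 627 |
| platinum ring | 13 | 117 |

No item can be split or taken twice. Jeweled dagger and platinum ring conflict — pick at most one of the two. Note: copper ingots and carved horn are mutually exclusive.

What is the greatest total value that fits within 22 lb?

1978

Best packing: gold chalice + copper ingots + ruby pendant + jeweled dagger — 20 lb, 1978 total.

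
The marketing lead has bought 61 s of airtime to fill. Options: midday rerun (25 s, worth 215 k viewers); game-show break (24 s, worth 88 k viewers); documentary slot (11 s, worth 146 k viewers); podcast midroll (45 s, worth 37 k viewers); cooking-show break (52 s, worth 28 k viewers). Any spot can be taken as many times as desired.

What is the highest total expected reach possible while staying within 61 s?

730

5×documentary slot uses 55 of the 61 s and totals 730.
That's the maximum — no swap from here does better than 730.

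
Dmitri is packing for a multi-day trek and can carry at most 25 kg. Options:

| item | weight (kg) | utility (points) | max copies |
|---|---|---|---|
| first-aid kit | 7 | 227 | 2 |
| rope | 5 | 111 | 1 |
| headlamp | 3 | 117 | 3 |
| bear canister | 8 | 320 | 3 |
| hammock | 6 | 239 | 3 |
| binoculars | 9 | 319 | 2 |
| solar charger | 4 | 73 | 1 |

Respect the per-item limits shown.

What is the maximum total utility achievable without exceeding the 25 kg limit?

996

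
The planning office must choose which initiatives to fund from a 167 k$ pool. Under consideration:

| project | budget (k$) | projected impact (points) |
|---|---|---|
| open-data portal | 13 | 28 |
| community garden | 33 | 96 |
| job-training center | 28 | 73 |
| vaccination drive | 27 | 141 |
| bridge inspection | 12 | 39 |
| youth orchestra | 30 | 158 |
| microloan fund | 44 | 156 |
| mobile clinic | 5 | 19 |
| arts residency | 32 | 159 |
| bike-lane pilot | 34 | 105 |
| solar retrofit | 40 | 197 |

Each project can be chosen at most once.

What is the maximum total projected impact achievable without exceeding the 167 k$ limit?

By projected impact per k$: youth orchestra 5.27, vaccination drive 5.22, arts residency 4.97, solar retrofit 4.92 lead.
Greedy by ratio would take open-data portal + vaccination drive + bridge inspection + youth orchestra + mobile clinic + arts residency + solar retrofit: 159 k$ used, total 741.
Dropping open-data portal and bridge inspection frees 25 k$; slotting in community garden (33 k$) lifts the total to 770 at 167 k$.
Next best is vaccination drive + youth orchestra + arts residency + bike-lane pilot + solar retrofit at 760 (163 k$) — short by 10.

770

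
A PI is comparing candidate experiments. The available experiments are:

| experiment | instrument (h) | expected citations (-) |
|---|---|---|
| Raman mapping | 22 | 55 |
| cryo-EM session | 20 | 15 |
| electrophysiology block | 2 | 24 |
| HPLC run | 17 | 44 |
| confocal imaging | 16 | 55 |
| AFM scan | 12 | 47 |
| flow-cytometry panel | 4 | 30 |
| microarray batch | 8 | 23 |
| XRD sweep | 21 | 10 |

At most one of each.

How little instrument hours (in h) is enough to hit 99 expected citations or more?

Look for the lowest-instrument combination reaching 99.
Taking electrophysiology block + AFM scan + flow-cytometry panel gives 101 (≥ 99) for 18 h.
Any bundle with less than 18 h falls short of 99.

18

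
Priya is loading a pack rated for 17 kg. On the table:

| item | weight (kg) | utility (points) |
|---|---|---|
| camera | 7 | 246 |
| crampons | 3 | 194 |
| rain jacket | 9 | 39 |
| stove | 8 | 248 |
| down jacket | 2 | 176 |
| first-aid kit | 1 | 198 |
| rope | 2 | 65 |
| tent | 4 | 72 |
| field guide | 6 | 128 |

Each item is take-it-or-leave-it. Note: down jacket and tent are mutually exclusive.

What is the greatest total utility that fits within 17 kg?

Density check — first-aid kit 198.00, down jacket 88.00, crampons 64.67, camera 35.14 are the best per kg.
Taking the top-ratio items first gives camera + crampons + down jacket + first-aid kit + rope for 879 (15 kg).
Replace camera with stove: the trade gains 2 net, giving 881 at 16 kg.
No other feasible combination exceeds 881.

881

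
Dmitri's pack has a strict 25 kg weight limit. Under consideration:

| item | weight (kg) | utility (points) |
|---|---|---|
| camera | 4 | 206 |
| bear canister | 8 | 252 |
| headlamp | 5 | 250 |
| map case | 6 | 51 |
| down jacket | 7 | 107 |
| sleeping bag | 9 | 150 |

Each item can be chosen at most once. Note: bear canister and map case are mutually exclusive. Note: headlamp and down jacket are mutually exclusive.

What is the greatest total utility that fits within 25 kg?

708

By utility per kg: camera 51.50, headlamp 50.00, bear canister 31.50 lead.
Best packing: camera + bear canister + headlamp — 17 kg, 708 total.
That's the maximum — no feasible swap from here does better than 708.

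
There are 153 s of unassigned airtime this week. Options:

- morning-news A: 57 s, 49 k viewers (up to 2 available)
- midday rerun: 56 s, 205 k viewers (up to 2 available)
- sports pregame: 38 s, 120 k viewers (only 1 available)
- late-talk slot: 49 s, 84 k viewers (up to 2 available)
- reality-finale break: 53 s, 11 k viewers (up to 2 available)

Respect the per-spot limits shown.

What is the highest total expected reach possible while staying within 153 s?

530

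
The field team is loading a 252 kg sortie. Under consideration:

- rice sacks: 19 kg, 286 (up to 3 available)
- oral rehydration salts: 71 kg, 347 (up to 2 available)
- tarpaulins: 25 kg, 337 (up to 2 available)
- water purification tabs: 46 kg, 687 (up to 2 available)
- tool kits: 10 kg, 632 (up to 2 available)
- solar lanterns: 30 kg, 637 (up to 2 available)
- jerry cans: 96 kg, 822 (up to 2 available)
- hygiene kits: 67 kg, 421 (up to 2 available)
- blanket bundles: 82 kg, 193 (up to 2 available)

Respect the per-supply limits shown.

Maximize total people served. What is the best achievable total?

A density-first pass picks 3×rice sacks + 2×water purification tabs + 2×tool kits + 2×solar lanterns — 4770 at 229 kg.
Dropping 2×rice sacks frees 38 kg; slotting in 2×tarpaulins (50 kg) lifts the total to 4872 at 241 kg.

4872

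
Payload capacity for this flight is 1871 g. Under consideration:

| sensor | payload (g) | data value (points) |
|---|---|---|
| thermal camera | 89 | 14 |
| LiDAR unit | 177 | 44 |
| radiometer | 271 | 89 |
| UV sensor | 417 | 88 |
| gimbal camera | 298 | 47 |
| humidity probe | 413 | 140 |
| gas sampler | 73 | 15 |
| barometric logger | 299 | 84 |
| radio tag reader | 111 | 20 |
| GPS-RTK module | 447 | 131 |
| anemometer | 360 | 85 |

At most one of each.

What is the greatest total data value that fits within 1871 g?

544

The ratio heuristic lands on LiDAR unit + radiometer + humidity probe + gas sampler + barometric logger + radio tag reader + GPS-RTK module (523) but leaves 80 g idle.
Replace LiDAR unit and radio tag reader with anemometer: the trade gains 21 net, giving 544 at 1863 g.
Next best is radiometer + UV sensor + humidity probe + barometric logger + GPS-RTK module at 532 (1847 g) — short by 12.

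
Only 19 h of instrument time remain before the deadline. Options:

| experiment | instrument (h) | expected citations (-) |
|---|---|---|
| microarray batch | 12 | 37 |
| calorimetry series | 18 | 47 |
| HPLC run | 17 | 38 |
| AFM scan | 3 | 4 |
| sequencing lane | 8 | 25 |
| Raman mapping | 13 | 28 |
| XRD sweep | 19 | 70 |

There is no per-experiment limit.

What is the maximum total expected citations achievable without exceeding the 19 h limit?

The ratio ordering already packs tightly: XRD sweep, 19 h, 70.

70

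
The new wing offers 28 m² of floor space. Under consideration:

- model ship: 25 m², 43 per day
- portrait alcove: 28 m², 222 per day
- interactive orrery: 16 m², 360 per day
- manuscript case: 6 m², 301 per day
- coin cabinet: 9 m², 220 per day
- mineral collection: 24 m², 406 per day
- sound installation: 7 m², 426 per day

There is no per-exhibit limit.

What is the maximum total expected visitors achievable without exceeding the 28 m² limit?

Density check — sound installation 60.86, manuscript case 50.17, coin cabinet 24.44 are the best per m².
The ratio ordering already packs tightly: 4×sound installation, 28 m², 1704.
Nothing else within 28 m² beats 1704.

1704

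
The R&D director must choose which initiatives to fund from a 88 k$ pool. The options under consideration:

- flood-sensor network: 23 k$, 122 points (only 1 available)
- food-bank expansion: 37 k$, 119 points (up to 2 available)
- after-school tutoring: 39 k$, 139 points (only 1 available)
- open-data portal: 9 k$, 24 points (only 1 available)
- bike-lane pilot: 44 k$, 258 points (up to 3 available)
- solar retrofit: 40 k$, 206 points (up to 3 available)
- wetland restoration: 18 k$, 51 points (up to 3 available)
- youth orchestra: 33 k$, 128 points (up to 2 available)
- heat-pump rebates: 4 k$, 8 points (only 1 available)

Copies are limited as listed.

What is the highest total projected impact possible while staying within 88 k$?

516

Best packing: 2×bike-lane pilot — 88 k$, 516 total.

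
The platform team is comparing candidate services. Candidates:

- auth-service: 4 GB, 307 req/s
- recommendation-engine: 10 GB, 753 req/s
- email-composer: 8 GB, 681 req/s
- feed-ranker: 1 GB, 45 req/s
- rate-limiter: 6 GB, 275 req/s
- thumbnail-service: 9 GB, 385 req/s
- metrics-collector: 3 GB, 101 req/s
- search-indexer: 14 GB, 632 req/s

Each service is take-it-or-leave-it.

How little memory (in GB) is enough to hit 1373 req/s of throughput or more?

18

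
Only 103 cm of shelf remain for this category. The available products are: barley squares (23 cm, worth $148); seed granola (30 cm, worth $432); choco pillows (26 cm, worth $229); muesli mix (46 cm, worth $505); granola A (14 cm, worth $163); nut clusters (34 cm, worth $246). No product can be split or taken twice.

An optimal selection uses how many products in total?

3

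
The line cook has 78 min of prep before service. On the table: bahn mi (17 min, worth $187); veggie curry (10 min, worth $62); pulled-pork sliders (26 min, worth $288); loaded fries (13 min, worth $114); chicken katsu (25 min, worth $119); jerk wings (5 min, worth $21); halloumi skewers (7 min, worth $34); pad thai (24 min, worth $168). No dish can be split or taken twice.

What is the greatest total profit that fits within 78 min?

The ratio ordering already packs tightly: bahn mi + veggie curry + pulled-pork sliders + loaded fries + jerk wings + halloumi skewers, 78 min, 706.
The closest alternative, bahn mi + veggie curry + pulled-pork sliders + pad thai, reaches only 705.

706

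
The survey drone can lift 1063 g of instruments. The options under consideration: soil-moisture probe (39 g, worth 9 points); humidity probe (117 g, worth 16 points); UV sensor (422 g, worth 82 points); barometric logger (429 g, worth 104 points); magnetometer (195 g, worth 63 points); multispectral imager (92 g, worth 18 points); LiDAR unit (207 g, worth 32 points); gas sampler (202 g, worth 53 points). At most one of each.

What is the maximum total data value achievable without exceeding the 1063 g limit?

254

Taking the top-ratio sensors first gives soil-moisture probe + barometric logger + magnetometer + multispectral imager + gas sampler for 247 (957 g).
Dropping soil-moisture probe frees 39 g; slotting in humidity probe (117 g) lifts the total to 254 at 1035 g.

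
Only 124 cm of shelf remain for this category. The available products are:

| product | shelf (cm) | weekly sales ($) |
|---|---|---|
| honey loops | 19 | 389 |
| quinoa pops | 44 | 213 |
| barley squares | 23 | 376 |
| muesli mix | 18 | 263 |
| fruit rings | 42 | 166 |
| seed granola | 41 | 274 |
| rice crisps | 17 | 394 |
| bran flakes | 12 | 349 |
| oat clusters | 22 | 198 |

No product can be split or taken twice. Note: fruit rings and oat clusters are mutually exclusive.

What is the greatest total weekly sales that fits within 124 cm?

Taking honey loops + barley squares + muesli mix + rice crisps + bran flakes + oat clusters: 111 cm used, 1969 in weekly sales.
An exhaustive check of the 512 subsets confirms 1969.

1969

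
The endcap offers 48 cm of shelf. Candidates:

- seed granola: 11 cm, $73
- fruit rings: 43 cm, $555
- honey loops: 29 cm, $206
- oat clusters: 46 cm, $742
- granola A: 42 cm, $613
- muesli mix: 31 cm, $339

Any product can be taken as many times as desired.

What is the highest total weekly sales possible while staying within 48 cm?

742

By weekly sales per cm: oat clusters 16.13, granola A 14.60, fruit rings 12.91, muesli mix 10.94 lead.
The ratio ordering already packs tightly: oat clusters, 46 cm, 742.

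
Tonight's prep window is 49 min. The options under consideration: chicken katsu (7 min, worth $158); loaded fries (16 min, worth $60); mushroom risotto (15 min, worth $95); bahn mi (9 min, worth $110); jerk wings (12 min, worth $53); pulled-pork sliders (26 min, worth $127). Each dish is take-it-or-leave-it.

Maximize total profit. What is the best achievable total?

A density-first pass picks chicken katsu + mushroom risotto + bahn mi + jerk wings — 416 at 43 min.
The 12 min tied up in jerk wings is better spent on loaded fries — total rises to 423 (47 min).
That's the maximum — no swap from here does better than 423.

423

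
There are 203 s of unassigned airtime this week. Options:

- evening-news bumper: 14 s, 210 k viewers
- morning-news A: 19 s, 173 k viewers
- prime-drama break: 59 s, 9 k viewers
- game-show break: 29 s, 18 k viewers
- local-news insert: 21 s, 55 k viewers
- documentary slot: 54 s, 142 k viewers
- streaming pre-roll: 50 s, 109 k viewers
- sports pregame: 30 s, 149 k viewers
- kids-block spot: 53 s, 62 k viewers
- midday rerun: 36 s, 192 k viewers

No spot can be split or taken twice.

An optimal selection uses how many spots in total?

6

Optimal total is 975.
One optimal bundle: evening-news bumper + morning-news A + documentary slot + streaming pre-roll + sports pregame + midday rerun (203 s).
Every optimal selection uses 6 spots.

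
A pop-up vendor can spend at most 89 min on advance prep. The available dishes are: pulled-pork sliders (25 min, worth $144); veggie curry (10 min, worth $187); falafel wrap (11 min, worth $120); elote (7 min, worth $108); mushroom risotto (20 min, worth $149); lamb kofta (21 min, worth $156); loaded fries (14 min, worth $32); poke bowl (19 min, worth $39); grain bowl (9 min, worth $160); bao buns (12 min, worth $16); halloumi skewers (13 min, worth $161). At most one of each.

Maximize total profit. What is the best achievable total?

933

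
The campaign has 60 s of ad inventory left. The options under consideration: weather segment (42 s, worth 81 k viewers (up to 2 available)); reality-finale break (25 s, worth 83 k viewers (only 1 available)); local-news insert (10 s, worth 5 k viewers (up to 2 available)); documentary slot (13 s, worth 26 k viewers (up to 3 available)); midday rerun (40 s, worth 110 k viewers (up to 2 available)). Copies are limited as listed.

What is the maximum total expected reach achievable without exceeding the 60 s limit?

136

Ranking by ratio (expected reach/s): reality-finale break 3.32, midday rerun 2.75, documentary slot 2.00.
Taking the top-ratio spots first gives reality-finale break + 2×documentary slot for 135 (51 s).
The 38 s tied up in reality-finale break and documentary slot is better spent on midday rerun — total rises to 136 (53 s).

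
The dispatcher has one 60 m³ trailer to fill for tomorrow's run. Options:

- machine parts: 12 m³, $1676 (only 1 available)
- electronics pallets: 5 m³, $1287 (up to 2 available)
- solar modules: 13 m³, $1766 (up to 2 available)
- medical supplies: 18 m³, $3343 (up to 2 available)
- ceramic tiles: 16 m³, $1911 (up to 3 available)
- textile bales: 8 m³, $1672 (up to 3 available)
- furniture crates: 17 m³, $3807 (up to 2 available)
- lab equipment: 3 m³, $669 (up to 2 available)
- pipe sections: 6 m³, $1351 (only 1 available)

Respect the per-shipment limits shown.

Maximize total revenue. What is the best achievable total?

The ratio heuristic lands on 2×electronics pallets + 2×furniture crates + 2×lab equipment + pipe sections (12877) but leaves 4 m³ idle.
Dropping 2×lab equipment and pipe sections frees 12 m³; slotting in 2×textile bales (16 m³) lifts the total to 13532 at 60 m³.

13532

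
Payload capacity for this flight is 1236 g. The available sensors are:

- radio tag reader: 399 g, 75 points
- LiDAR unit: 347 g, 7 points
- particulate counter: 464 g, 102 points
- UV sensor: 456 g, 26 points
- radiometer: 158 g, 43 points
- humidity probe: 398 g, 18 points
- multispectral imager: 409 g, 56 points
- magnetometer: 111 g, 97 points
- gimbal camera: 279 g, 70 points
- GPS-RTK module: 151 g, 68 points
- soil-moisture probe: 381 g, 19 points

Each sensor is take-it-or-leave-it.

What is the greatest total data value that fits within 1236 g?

380

Density check — magnetometer 0.87, GPS-RTK module 0.45, radiometer 0.27, gimbal camera 0.25 are the best per g.
Taking particulate counter + radiometer + magnetometer + gimbal camera + GPS-RTK module: 1163 g used, 380 in data value.
The spare 73 g is too small for any remaining sensor, and no exchange beats 380.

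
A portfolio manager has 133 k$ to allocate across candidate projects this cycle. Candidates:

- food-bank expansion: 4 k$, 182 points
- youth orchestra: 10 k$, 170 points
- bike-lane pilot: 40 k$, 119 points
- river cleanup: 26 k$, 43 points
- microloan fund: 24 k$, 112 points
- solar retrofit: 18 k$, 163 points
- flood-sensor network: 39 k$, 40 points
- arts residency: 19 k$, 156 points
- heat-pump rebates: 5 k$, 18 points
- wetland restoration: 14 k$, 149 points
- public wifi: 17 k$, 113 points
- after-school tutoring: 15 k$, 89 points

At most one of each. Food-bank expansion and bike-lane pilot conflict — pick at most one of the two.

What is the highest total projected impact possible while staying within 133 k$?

1152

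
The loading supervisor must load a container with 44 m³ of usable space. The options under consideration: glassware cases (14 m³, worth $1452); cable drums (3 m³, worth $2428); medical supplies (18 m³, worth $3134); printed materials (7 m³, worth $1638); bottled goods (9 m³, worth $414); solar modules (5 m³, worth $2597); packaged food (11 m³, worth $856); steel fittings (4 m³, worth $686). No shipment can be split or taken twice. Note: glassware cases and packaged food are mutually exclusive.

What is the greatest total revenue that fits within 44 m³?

Greedy by ratio would take cable drums + medical supplies + printed materials + solar modules + steel fittings: 37 m³ used, total 10483.
Dropping steel fittings frees 4 m³; slotting in packaged food (11 m³) lifts the total to 10653 at 44 m³.
The closest alternative, cable drums + medical supplies + printed materials + solar modules + steel fittings, reaches only 10483.

10653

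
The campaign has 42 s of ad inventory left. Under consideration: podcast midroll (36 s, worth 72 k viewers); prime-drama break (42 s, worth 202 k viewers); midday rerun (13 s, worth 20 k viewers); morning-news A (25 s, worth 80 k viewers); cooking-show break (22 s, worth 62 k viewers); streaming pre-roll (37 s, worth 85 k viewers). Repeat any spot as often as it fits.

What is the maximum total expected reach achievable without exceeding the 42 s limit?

202

Ranking by ratio (expected reach/s): prime-drama break 4.81, morning-news A 3.20, cooking-show break 2.82.
Prime-drama break uses 42 of the 42 s and totals 202.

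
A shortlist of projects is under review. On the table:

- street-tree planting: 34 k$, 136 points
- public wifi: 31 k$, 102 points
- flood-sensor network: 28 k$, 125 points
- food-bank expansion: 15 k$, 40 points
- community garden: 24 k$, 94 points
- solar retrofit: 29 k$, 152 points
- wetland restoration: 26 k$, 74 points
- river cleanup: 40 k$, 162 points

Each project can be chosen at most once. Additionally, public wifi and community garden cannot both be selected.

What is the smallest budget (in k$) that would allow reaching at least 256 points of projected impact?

Look for the lowest-budget combination reaching 256.
flood-sensor network + solar retrofit reaches 277 using 57 k$.
No combination under 57 k$ hits 256.

57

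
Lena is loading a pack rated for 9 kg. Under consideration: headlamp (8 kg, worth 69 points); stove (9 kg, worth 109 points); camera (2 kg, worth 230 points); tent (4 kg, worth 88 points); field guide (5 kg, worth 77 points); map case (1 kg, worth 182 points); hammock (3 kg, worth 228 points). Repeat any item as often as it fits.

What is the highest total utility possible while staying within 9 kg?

Best packing: 9×map case — 9 kg, 1638 total.
Every other selection either busts 9 kg or fails to beat 1638.

1638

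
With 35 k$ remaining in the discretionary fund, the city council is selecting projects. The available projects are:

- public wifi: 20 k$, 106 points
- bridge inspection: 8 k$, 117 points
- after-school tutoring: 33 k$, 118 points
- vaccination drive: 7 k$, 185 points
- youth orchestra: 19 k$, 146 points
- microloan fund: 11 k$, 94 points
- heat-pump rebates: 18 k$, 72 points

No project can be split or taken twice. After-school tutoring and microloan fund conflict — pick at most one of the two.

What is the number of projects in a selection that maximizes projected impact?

3

Optimal total is 448.
For example bridge inspection + vaccination drive + youth orchestra achieves it, using 34 k$.
Every optimal selection uses 3 projects.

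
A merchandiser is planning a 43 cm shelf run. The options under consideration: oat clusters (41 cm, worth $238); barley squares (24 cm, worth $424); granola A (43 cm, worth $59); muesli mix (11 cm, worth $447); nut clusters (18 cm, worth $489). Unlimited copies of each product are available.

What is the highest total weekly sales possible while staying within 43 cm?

Greedy by ratio would take 3×muesli mix: 33 cm used, total 1341.
Replace muesli mix with nut clusters: the trade gains 42 net, giving 1383 at 40 cm.

1383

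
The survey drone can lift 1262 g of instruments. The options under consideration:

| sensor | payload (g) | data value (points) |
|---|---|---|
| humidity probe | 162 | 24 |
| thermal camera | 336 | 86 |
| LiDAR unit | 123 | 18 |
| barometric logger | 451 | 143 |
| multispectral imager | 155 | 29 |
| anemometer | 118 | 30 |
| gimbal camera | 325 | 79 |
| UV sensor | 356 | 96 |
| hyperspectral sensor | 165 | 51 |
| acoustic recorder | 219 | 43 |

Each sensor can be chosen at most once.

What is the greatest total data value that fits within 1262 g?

355

Density check — barometric logger 0.32, hyperspectral sensor 0.31, UV sensor 0.27, thermal camera 0.26 are the best per g.
Greedy by ratio would take barometric logger + multispectral imager + anemometer + UV sensor + hyperspectral sensor: 1245 g used, total 349.
Dropping multispectral imager and hyperspectral sensor frees 320 g; slotting in thermal camera (336 g) lifts the total to 355 at 1261 g.
Next best is barometric logger + multispectral imager + anemometer + UV sensor + hyperspectral sensor at 349 (1245 g) — short by 6.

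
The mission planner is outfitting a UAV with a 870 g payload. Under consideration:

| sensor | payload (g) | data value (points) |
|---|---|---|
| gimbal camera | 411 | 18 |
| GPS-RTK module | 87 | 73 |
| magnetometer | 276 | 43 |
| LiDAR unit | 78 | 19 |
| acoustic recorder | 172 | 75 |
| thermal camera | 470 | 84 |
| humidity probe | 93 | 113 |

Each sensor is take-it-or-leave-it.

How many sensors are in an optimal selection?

Optimal total is 345.
One optimal bundle: GPS-RTK module + acoustic recorder + thermal camera + humidity probe (822 g).
All optima have 4 sensors.

4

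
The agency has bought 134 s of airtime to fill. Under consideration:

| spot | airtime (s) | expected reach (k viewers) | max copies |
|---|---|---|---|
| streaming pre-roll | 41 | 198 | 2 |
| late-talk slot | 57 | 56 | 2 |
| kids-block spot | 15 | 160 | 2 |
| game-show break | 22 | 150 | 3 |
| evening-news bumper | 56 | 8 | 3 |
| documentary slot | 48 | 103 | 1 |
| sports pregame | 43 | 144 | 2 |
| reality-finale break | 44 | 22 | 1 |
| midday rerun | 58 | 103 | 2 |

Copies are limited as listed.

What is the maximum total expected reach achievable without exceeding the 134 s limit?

A density-first pass picks 2×kids-block spot + 3×game-show break — 770 at 96 s.
Replace 2×game-show break with 2×streaming pre-roll: the trade gains 96 net, giving 866 at 134 s.
Nothing else within 134 s beats 866.

866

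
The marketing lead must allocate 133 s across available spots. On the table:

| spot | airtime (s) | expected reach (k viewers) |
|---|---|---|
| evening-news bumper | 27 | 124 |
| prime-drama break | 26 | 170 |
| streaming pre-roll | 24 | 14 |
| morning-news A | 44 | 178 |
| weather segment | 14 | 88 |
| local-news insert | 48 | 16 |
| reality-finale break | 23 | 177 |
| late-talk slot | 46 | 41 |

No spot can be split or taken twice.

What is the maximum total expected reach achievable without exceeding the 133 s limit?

Greedy by ratio would take evening-news bumper + prime-drama break + streaming pre-roll + weather segment + reality-finale break: 114 s used, total 573.
The 38 s tied up in streaming pre-roll and weather segment is better spent on morning-news A — total rises to 649 (120 s).
The closest alternative, prime-drama break + streaming pre-roll + morning-news A + weather segment + reality-finale break, reaches only 627.

649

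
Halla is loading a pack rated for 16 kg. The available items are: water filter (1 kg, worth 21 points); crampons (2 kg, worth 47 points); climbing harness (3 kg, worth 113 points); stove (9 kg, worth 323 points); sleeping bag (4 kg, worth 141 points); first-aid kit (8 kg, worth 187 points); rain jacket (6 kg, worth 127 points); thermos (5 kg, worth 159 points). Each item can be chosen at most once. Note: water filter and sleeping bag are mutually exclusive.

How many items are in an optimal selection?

Best achievable utility is 577.
For example climbing harness + stove + sleeping bag achieves it, using 16 kg.
All optima have 3 items.

3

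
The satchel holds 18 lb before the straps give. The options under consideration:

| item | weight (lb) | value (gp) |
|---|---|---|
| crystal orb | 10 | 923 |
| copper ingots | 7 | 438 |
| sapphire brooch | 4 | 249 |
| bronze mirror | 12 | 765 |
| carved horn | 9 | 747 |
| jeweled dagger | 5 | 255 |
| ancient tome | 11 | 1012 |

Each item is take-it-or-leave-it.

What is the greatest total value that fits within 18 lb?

1450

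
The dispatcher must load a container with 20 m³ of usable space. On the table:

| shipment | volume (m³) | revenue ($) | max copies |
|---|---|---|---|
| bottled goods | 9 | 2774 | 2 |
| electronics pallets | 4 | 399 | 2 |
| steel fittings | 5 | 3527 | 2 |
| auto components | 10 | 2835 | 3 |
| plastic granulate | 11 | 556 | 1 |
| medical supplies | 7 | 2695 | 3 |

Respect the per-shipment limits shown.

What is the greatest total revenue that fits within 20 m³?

9889

Taking the top-ratio shipments first gives 2×steel fittings + medical supplies for 9749 (17 m³).
Replace medical supplies with auto components: the trade gains 140 net, giving 9889 at 20 m³.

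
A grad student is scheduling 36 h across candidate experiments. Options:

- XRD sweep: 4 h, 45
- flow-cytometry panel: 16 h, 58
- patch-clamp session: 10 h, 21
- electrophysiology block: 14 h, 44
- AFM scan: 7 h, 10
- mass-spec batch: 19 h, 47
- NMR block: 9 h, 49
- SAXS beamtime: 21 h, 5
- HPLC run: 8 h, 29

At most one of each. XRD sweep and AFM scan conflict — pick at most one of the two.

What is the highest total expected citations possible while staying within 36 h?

167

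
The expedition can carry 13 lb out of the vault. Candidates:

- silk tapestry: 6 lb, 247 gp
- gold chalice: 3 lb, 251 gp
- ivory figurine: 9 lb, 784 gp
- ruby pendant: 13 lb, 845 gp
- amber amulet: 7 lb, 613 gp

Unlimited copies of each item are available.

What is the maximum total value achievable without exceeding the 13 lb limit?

1115

Taking 2×gold chalice + amber amulet: 13 lb used, 1115 in value.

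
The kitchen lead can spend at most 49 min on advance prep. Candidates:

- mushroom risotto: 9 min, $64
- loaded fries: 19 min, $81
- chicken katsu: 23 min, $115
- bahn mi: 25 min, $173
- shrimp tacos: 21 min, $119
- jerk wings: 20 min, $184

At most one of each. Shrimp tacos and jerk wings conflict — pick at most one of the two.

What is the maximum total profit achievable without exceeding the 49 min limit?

357

Greedy by ratio would take mushroom risotto + loaded fries + jerk wings: 48 min used, total 329.
Dropping mushroom risotto and loaded fries frees 28 min; slotting in bahn mi (25 min) lifts the total to 357 at 45 min.
An exhaustive check of the 64 subsets confirms 357.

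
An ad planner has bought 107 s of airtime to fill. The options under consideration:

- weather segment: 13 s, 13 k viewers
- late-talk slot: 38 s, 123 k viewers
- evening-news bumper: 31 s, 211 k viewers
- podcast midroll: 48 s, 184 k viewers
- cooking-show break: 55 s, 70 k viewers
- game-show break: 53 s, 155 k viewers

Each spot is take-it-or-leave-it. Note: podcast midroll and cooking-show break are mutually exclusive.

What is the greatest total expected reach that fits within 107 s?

408

Ranking by ratio (expected reach/s): evening-news bumper 6.81, podcast midroll 3.83, late-talk slot 3.24, game-show break 2.92.
Taking weather segment + evening-news bumper + podcast midroll: 92 s used, 408 in expected reach.
Runner-up evening-news bumper + podcast midroll tops out at 395.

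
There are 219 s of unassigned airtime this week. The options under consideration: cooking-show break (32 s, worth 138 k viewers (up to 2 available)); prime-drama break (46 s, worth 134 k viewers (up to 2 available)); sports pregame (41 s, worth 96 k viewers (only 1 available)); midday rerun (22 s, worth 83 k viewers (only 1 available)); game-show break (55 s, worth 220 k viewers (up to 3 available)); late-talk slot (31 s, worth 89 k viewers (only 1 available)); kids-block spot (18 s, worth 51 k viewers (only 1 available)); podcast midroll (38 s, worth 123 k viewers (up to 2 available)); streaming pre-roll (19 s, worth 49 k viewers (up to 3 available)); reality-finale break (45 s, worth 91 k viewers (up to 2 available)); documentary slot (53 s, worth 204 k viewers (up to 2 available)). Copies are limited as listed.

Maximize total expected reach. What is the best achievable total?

881

Taking the top-ratio spots first gives 2×cooking-show break + midday rerun + 2×game-show break + kids-block spot for 850 (214 s).
Dropping cooking-show break and kids-block spot frees 50 s; slotting in game-show break (55 s) lifts the total to 881 at 219 s.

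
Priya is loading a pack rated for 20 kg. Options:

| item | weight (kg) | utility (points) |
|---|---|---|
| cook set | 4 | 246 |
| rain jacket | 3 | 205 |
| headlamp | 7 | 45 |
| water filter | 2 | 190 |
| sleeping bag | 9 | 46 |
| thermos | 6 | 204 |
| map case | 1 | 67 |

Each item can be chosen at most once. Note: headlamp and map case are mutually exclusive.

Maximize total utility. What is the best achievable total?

912

By utility per kg: water filter 95.00, rain jacket 68.33, map case 67.00, cook set 61.50 lead.
Cook set + rain jacket + water filter + thermos + map case uses 16 of the 20 kg and totals 912.
Next best is cook set + rain jacket + water filter + thermos at 845 (15 kg) — short by 67.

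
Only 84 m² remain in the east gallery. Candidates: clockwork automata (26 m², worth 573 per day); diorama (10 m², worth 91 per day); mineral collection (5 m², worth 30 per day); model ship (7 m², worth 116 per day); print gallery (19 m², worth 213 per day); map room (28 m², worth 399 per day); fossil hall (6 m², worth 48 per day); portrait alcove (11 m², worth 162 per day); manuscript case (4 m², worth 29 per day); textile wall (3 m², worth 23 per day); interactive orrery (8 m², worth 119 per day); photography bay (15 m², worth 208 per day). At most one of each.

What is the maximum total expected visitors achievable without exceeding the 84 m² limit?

Filling by ratio: clockwork automata + model ship + map room + portrait alcove + textile wall + interactive orrery for 1392, with 1 m² left unused.
Dropping portrait alcove and textile wall frees 14 m²; slotting in photography bay (15 m²) lifts the total to 1415 at 84 m².
Runner-up clockwork automata + model ship + map room + portrait alcove + manuscript case + interactive orrery tops out at 1398.

1415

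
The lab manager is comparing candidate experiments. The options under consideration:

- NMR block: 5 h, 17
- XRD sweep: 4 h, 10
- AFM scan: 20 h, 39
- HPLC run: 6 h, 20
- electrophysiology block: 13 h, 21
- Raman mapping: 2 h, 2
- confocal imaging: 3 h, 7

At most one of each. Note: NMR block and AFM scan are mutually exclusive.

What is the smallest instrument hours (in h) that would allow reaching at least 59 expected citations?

26

Need the lightest bundle worth ≥ 59.
Taking AFM scan + HPLC run gives 59 (≥ 59) for 26 h.
No combination under 26 h hits 59.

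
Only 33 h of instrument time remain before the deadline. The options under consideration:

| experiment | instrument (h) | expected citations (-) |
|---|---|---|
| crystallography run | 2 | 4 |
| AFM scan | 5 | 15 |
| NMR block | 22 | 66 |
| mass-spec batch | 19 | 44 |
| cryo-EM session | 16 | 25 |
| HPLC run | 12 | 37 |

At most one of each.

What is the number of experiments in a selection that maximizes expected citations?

3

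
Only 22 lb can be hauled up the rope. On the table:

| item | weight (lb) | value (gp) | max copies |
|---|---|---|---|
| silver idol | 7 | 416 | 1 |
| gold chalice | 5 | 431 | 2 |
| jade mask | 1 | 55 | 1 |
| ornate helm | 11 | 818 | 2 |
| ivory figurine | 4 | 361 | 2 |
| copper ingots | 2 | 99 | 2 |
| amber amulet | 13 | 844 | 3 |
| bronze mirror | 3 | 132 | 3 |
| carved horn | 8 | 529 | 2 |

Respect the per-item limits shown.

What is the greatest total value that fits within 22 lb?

1782

By value per lb: ivory figurine 90.25, gold chalice 86.20, ornate helm 74.36, carved horn 66.12 lead.
Filling by ratio: 2×gold chalice + jade mask + 2×ivory figurine + copper ingots for 1738, with 1 lb left unused.
Replace jade mask with copper ingots: the trade gains 44 net, giving 1782 at 22 lb.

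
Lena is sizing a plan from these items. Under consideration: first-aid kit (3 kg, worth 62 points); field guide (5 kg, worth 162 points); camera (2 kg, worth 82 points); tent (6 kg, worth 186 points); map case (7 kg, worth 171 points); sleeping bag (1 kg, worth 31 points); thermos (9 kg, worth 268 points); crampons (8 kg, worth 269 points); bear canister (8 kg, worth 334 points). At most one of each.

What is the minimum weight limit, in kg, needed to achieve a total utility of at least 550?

15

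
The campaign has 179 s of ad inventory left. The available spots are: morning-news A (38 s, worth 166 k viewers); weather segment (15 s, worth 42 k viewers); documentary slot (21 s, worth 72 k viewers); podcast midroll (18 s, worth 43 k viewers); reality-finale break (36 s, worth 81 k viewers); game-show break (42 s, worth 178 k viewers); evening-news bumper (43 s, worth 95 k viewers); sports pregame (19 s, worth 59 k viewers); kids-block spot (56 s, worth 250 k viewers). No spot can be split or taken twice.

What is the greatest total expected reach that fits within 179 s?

Morning-news A + documentary slot + game-show break + sports pregame + kids-block spot uses 176 of the 179 s and totals 725.
Every other selection either busts 179 s or fails to beat 725.

725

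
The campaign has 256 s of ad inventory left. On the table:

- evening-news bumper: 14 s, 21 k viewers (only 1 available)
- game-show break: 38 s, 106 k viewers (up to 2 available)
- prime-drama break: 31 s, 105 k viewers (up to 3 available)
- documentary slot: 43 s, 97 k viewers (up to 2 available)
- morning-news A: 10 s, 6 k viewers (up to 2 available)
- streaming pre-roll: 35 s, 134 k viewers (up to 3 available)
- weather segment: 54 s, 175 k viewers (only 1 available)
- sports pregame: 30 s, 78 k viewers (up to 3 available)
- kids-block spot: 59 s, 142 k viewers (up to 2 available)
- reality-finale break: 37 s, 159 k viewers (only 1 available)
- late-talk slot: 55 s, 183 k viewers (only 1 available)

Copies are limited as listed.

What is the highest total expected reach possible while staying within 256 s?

925

Ranking by ratio (expected reach/s): reality-finale break 4.30, streaming pre-roll 3.83, prime-drama break 3.39, late-talk slot 3.33.
Greedy by ratio would take evening-news bumper + 3×prime-drama break + 3×streaming pre-roll + reality-finale break: 249 s used, total 897.
The 49 s tied up in evening-news bumper and streaming pre-roll is better spent on late-talk slot — total rises to 925 (255 s).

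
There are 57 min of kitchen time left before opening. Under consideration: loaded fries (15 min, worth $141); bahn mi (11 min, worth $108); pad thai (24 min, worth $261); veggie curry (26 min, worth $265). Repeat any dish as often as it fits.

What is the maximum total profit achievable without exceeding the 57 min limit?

585

By profit per min: pad thai 10.88, veggie curry 10.19, bahn mi 9.82, loaded fries 9.40 lead.
Greedy by ratio would take 2×pad thai: 48 min used, total 522.
Replace pad thai with 3×bahn mi: the trade gains 63 net, giving 585 at 57 min.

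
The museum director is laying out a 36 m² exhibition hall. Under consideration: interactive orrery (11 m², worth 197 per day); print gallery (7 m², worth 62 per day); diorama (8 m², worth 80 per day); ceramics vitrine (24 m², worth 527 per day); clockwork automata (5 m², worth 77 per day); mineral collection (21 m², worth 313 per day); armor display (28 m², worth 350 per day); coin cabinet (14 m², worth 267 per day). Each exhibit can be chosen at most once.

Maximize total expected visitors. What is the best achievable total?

Interactive orrery + ceramics vitrine uses 35 of the 36 m² and totals 724.

724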